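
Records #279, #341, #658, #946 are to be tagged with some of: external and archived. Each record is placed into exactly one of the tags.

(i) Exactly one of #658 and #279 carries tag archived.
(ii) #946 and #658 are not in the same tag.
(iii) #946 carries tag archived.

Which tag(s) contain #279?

From (iii): #946 ∈ archived.
(ii): #658 ∉ archived.
Only one tag left: #658 ∈ external.
(i) (exactly one): #279 ∈ archived.

#279: archived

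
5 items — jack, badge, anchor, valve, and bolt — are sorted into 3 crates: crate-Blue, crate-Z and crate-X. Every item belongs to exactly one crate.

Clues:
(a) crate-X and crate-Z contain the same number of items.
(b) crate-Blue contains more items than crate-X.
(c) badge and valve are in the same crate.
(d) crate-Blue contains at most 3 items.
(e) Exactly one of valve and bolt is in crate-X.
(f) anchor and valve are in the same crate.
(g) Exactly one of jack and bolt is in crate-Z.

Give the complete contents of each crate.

crate-Blue = {anchor, badge, valve}; crate-Z = {jack}; crate-X = {bolt}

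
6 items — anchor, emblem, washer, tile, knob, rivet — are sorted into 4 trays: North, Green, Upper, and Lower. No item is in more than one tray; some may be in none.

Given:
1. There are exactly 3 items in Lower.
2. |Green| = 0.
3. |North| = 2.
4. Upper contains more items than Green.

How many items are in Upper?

1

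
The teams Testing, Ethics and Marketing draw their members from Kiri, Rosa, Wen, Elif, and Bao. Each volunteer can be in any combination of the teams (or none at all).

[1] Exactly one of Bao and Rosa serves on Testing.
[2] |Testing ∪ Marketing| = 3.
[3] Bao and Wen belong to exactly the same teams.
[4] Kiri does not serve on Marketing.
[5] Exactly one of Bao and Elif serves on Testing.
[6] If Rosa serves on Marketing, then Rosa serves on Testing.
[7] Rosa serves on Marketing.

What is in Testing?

From (4): Kiri ∉ Marketing.
From (7): Rosa ∈ Marketing.
(6): Rosa ∈ Testing.
(1) (exactly one): Bao ∉ Testing.
(3): Wen matches Bao: Wen ∉ Testing.
(5) (exactly one): Elif ∈ Testing.
Suppose Kiri ∉ Testing: no assignment then satisfies all the clues, so Kiri ∈ Testing.

Testing = {Elif, Kiri, Rosa}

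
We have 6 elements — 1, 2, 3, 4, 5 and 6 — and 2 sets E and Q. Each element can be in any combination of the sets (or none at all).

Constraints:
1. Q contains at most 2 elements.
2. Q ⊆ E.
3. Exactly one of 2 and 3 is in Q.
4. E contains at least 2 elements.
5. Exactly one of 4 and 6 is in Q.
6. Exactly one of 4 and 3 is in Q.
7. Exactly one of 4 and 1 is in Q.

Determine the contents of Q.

Q = {2, 4}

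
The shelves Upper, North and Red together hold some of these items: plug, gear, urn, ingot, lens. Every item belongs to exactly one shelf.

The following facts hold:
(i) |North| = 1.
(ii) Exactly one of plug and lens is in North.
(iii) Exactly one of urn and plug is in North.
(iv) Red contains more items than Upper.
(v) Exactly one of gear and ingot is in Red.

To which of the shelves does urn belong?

urn: Red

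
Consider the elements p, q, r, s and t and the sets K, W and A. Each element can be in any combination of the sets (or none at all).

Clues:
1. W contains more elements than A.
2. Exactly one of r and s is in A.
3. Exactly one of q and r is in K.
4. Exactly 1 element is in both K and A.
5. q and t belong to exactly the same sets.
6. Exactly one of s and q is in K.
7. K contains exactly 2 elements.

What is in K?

K = {r, s}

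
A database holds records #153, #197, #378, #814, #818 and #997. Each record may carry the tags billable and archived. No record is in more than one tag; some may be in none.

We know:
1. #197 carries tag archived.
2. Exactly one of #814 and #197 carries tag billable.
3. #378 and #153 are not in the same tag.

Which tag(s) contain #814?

From (1): #197 ∈ archived.
(2) (exactly one): #814 ∈ billable.

#814: billable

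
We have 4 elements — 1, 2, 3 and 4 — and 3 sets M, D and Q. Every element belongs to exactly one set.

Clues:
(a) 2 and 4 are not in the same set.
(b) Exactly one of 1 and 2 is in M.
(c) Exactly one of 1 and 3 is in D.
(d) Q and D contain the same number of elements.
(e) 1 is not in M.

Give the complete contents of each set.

M = {2, 3}; D = {1}; Q = {4}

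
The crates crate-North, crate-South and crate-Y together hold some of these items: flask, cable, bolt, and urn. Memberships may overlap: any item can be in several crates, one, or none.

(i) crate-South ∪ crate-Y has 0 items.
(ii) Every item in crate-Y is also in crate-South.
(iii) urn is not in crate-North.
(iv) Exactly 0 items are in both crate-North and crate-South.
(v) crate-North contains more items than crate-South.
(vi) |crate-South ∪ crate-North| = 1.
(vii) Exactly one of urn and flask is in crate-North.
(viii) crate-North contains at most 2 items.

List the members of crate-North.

crate-North = {flask}

From (iii): urn ∉ crate-North.
(vii) (exactly one): flask ∈ crate-North.
Suppose cable ∈ crate-North: no assignment then satisfies all the clues, so cable ∉ crate-North.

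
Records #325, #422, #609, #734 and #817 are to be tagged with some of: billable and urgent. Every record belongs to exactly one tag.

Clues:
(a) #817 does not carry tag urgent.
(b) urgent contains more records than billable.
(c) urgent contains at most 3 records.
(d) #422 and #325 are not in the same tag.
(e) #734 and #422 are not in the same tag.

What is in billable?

From (a): #817 ∉ urgent.
Only one tag left: #817 ∈ billable.
Suppose #325 ∈ billable: no assignment then satisfies all the clues, so #325 ∉ billable.

billable = {#422, #817}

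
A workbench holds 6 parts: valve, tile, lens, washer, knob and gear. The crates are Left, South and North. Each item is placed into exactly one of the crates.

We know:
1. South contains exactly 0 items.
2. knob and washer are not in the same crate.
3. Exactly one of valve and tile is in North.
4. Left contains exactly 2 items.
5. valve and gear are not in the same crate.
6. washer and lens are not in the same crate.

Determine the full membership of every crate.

Left = {valve, washer}; South = {}; North = {gear, knob, lens, tile}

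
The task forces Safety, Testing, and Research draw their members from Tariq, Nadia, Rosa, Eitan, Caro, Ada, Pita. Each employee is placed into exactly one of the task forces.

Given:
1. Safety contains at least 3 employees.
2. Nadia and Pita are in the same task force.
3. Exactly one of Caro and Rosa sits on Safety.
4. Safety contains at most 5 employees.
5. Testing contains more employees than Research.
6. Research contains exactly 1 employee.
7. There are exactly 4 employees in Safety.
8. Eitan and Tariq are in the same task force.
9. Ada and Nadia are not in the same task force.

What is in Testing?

Testing = {Nadia, Pita}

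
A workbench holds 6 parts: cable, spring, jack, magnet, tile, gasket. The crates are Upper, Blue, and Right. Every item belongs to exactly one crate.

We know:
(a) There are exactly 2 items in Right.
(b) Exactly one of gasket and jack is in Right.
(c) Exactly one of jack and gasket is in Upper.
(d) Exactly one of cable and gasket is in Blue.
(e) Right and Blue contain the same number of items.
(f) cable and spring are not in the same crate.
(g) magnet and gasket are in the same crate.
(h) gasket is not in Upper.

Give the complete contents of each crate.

Upper = {jack, spring}; Blue = {cable, tile}; Right = {gasket, magnet}

From (h): gasket ∉ Upper.
(c) (exactly one): jack ∈ Upper.
(g): magnet matches gasket: magnet ∉ Upper.
(b) (exactly one): gasket ∈ Right.
(d) (exactly one): cable ∈ Blue.
(f): spring ∉ Blue.
(g): magnet matches gasket: magnet ∉ Blue.
(g): magnet matches gasket: magnet ∈ Right.
(a): Right already has 2, so the rest are out.
Only one crate left: spring ∈ Upper.
Suppose tile ∈ Upper: no assignment then satisfies all the clues, so tile ∉ Upper.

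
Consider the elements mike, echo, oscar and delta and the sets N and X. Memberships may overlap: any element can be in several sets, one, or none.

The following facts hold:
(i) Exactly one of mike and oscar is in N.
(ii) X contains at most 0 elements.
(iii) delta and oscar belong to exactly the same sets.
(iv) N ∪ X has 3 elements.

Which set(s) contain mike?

(ii): X already has 0, so the rest are out.
Suppose mike ∈ N: no assignment then satisfies all the clues, so mike ∉ N.

mike: none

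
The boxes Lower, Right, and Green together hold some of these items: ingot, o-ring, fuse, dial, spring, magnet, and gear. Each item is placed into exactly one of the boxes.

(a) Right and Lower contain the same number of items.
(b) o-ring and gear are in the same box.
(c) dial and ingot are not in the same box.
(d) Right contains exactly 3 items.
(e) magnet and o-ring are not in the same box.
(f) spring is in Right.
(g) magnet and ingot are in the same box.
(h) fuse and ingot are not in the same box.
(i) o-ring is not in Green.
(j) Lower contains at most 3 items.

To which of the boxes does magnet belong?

magnet: Right

From (f): spring ∈ Right.
From (i): o-ring ∉ Green.
(b): gear matches o-ring: gear ∉ Green.
Suppose magnet ∈ Lower: no assignment then satisfies all the clues, so magnet ∉ Lower.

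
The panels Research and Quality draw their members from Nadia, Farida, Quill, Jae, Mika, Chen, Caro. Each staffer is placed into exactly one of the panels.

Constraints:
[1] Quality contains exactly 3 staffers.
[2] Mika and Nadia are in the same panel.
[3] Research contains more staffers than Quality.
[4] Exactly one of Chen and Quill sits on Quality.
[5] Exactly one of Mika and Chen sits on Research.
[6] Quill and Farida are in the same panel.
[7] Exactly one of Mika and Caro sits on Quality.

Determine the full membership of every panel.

Research = {Farida, Mika, Nadia, Quill}; Quality = {Caro, Chen, Jae}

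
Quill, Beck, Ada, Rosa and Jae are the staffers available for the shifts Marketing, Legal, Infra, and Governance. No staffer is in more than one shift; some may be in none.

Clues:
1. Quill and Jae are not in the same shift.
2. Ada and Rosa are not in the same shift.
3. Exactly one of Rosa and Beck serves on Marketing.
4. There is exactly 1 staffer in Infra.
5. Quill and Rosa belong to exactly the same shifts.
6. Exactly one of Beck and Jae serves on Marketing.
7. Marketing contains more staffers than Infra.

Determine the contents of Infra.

Infra = {Jae}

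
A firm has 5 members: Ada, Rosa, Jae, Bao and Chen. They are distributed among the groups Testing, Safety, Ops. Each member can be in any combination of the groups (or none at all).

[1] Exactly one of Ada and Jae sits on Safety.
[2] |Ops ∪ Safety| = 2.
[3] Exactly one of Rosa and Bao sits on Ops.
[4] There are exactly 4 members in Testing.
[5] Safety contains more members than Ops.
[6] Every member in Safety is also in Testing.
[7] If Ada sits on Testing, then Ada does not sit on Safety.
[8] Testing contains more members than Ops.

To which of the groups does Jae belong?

Jae: Safety, Testing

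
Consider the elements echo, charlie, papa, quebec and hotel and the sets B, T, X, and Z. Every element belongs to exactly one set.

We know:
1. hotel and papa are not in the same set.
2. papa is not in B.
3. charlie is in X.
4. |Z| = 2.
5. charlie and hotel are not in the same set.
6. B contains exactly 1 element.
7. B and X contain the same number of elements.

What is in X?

X = {charlie}

From (2): papa ∉ B.
From (3): charlie ∈ X.
(5): hotel ∉ X.
Suppose echo ∈ X: no assignment then satisfies all the clues, so echo ∉ X.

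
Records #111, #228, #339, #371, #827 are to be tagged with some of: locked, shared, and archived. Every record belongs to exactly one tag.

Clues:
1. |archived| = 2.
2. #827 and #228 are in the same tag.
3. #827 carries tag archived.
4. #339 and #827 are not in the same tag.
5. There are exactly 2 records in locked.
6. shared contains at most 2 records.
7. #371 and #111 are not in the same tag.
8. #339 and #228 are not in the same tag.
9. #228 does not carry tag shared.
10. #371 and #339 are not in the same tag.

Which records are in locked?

locked = {#111, #339}

From (3): #827 ∈ archived.
From (9): #228 ∉ shared.
(2): #228 matches #827: #228 ∉ locked.
(2): #228 matches #827: #228 ∈ archived.
(4): #339 ∉ archived.
(1): archived already has 2, so the rest are out.
Suppose #111 ∉ locked: no assignment then satisfies all the clues, so #111 ∈ locked.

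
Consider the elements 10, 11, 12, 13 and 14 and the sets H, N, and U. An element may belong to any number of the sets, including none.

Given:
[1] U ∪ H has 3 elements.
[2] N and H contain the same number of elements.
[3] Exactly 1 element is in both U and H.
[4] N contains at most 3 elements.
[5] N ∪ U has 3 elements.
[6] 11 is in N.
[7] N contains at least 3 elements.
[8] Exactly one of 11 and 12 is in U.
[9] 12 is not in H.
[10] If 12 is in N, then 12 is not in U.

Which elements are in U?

U = {11}

From (6): 11 ∈ N.
From (9): 12 ∉ H.
Suppose 10 ∈ U: no assignment then satisfies all the clues, so 10 ∉ U.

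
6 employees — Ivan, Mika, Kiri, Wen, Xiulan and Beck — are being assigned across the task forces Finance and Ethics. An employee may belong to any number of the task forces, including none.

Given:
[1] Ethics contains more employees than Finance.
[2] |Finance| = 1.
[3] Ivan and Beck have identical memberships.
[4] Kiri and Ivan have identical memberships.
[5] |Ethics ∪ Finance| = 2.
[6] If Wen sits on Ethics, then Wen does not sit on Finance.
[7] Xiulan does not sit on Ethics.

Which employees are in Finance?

Finance = {Mika}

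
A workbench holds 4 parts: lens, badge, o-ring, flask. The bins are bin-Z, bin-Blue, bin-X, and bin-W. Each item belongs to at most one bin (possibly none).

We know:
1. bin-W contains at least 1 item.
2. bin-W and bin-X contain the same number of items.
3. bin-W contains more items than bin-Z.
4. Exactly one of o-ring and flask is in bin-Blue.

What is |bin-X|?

1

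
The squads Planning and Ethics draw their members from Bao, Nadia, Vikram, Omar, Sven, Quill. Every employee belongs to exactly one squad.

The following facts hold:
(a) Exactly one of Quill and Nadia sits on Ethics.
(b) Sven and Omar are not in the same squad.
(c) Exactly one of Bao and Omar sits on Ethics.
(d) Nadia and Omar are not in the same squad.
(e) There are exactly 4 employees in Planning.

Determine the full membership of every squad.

Planning = {Bao, Nadia, Sven, Vikram}; Ethics = {Omar, Quill}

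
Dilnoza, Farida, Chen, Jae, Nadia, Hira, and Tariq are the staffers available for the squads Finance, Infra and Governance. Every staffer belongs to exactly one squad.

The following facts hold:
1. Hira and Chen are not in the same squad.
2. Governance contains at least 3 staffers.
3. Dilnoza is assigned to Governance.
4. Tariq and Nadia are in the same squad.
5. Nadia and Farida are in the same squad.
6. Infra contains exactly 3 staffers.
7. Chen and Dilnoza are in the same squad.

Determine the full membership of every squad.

Finance = {Hira}; Infra = {Farida, Nadia, Tariq}; Governance = {Chen, Dilnoza, Jae}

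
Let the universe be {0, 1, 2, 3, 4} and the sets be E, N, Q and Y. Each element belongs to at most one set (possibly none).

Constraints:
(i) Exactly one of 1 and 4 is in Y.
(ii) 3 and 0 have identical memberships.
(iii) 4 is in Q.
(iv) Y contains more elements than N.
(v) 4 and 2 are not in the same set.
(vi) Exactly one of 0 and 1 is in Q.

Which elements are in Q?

Q = {0, 3, 4}

From (iii): 4 ∈ Q.
(i) (exactly one): 1 ∈ Y.
(v): 2 ∉ Q.
(vi) (exactly one): 0 ∈ Q.
(ii): 3 matches 0: 3 ∉ E.
(ii): 3 matches 0: 3 ∉ N.
(ii): 3 matches 0: 3 ∈ Q.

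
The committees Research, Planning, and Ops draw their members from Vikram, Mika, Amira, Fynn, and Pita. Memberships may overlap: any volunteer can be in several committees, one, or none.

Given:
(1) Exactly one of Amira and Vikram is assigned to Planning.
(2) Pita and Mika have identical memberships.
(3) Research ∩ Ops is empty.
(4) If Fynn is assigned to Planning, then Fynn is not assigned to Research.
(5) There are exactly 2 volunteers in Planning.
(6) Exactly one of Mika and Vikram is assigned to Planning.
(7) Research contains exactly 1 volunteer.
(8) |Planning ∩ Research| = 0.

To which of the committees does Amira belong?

Amira: Research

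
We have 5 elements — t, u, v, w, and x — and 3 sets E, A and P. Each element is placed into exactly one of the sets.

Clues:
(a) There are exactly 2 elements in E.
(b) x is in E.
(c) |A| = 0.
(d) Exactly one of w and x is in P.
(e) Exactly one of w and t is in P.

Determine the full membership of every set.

E = {t, x}; A = {}; P = {u, v, w}

From (b): x ∈ E.
(c): A already has 0, so the rest are out.
(d) (exactly one): w ∈ P.
(e) (exactly one): t ∉ P.
Only one set left: t ∈ E.
(a): E already has 2, so the rest are out.
Only one set left: u ∈ P.
Only one set left: v ∈ P.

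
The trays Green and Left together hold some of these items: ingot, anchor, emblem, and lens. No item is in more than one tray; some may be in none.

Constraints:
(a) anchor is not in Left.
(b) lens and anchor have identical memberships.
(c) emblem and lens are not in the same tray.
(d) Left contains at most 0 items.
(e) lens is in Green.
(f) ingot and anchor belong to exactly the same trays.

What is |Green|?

3

From (a): anchor ∉ Left.
From (e): lens ∈ Green.
(b): anchor matches lens: anchor ∈ Green.
(c): emblem ∉ Green.
(d): Left already has 0, so the rest are out.
(f): ingot matches anchor: ingot ∈ Green.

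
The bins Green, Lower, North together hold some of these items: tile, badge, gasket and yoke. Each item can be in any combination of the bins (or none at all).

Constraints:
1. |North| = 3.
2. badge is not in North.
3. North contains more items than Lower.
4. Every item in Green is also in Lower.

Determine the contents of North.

From (2): badge ∉ North.
(1): only 3 candidates remain for North, so all are in.

North = {gasket, tile, yoke}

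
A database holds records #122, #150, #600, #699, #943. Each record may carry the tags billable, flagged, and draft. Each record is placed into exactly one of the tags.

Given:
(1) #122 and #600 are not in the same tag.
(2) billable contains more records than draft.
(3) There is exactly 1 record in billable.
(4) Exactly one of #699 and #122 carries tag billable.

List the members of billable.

billable = {#122}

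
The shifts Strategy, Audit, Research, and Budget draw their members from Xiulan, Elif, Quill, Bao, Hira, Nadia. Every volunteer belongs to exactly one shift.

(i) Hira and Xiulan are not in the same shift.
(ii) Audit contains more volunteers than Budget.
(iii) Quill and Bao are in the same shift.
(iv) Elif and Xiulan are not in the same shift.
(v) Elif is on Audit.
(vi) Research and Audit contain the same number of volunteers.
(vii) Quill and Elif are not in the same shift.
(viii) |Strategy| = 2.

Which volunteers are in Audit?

Audit = {Elif, Hira}

From (v): Elif ∈ Audit.
(iv): Xiulan ∉ Audit.
(vii): Quill ∉ Audit.
(iii): Bao matches Quill: Bao ∉ Audit.
Suppose Hira ∉ Audit: no assignment then satisfies all the clues, so Hira ∈ Audit.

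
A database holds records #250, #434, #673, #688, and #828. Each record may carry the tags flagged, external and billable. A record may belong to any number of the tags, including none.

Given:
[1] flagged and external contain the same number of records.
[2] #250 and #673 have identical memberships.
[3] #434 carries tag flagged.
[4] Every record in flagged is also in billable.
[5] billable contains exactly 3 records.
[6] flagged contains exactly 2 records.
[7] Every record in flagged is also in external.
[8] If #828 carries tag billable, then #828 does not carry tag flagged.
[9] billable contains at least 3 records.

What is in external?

external = {#434, #688}

From (3): #434 ∈ flagged.
(4) with #434 ∈ flagged: #434 ∈ billable.
(7) with #434 ∈ flagged: #434 ∈ external.
Suppose #250 ∈ external: no assignment then satisfies all the clues, so #250 ∉ external.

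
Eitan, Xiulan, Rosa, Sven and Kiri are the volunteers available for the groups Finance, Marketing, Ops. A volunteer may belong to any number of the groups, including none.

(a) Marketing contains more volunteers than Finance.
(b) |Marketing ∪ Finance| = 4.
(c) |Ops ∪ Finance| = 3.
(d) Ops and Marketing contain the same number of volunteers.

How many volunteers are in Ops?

3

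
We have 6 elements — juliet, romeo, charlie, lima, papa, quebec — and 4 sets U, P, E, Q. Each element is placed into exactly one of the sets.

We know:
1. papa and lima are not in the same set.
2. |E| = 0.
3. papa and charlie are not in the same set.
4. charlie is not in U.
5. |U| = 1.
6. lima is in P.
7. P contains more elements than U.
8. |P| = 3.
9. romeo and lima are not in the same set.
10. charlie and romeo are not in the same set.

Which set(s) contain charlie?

charlie: P

From (4): charlie ∉ U.
From (6): lima ∈ P.
(1): papa ∉ P.
(2): E already has 0, so the rest are out.
(9): romeo ∉ P.
Suppose charlie ∉ P: no assignment then satisfies all the clues, so charlie ∈ P.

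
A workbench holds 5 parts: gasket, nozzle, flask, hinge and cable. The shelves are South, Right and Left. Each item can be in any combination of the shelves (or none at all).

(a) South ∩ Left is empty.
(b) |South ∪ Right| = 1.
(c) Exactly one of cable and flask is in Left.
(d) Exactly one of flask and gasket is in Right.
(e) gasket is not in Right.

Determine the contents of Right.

From (e): gasket ∉ Right.
(d) (exactly one): flask ∈ Right.
Suppose nozzle ∈ Right: no assignment then satisfies all the clues, so nozzle ∉ Right.

Right = {flask}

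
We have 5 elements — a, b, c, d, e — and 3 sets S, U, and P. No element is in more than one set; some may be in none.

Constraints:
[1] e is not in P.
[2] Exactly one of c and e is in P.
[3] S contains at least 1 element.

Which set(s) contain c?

From (1): e ∉ P.
(2) (exactly one): c ∈ P.

c: P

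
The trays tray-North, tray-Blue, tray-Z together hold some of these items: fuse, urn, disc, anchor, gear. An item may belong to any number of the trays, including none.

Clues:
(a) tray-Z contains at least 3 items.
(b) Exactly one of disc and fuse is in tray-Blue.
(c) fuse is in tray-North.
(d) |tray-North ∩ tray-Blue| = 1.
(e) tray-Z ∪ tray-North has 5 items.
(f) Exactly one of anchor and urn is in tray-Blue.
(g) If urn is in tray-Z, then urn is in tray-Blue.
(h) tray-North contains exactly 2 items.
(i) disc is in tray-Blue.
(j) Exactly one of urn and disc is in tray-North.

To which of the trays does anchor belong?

anchor: tray-Z

From (c): fuse ∈ tray-North.
From (i): disc ∈ tray-Blue.
(b) (exactly one): fuse ∉ tray-Blue.
Suppose anchor ∈ tray-North: no assignment then satisfies all the clues, so anchor ∉ tray-North.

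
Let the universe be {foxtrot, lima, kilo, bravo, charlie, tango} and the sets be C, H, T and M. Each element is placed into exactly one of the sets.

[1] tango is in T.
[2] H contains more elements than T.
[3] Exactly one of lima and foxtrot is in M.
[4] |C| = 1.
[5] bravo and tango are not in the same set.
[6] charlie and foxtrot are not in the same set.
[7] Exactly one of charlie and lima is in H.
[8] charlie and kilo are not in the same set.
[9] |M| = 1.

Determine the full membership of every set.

C = {charlie}; H = {bravo, kilo, lima}; T = {tango}; M = {foxtrot}

From (1): tango ∈ T.
(5): bravo ∉ T.
Suppose foxtrot ∈ C: no assignment then satisfies all the clues, so foxtrot ∉ C.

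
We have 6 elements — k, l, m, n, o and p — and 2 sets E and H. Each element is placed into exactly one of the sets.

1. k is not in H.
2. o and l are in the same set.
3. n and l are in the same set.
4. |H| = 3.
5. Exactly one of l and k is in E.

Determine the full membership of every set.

E = {k, m, p}; H = {l, n, o}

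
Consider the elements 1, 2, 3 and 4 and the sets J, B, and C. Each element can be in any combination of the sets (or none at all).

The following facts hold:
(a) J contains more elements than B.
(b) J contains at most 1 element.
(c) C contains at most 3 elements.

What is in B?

B = {}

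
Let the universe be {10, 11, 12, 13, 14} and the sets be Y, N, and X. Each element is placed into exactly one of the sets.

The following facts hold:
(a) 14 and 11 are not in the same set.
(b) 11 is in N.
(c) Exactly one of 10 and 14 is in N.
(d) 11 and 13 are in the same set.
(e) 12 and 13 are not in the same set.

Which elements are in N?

N = {10, 11, 13}

From (b): 11 ∈ N.
(a): 14 ∉ N.
(c) (exactly one): 10 ∈ N.
(d): 13 matches 11: 13 ∉ Y.
(d): 13 matches 11: 13 ∈ N.
(e): 12 ∉ N.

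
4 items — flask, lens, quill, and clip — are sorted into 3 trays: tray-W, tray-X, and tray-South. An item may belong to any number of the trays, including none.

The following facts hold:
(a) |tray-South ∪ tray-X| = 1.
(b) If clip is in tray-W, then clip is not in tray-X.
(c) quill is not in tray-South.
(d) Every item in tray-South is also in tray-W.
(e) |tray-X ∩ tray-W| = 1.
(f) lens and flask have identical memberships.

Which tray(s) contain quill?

quill: tray-W, tray-X

From (c): quill ∉ tray-South.
Suppose quill ∉ tray-W: no assignment then satisfies all the clues, so quill ∈ tray-W.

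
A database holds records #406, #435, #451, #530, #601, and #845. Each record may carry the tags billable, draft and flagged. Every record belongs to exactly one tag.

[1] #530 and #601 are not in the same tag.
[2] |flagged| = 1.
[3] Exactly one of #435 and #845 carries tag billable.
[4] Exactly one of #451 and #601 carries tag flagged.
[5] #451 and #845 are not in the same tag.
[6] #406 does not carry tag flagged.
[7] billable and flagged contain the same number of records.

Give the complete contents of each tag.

billable = {#845}; draft = {#406, #435, #451, #530}; flagged = {#601}

From (6): #406 ∉ flagged.
Suppose #406 ∈ billable: no assignment then satisfies all the clues, so #406 ∉ billable.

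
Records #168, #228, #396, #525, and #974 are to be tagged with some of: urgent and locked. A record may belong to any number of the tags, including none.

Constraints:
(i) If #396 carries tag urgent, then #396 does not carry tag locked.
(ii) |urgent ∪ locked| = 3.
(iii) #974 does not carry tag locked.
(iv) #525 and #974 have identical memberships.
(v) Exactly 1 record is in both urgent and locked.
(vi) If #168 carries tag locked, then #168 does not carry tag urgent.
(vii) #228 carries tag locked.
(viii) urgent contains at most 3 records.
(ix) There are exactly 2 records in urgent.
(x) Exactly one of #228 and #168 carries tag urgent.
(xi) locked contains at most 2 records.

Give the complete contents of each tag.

urgent = {#228, #396}; locked = {#168, #228}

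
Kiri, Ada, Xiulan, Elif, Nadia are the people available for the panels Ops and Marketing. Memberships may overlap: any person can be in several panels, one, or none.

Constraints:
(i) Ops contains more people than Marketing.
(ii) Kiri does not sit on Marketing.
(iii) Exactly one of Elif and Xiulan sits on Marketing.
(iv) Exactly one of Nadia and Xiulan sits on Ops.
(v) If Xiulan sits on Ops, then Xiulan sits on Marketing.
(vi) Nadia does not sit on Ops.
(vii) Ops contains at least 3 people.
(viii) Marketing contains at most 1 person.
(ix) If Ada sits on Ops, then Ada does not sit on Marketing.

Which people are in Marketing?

Marketing = {Xiulan}

From (ii): Kiri ∉ Marketing.
From (vi): Nadia ∉ Ops.
(iv) (exactly one): Xiulan ∈ Ops.
(v): Xiulan ∈ Marketing.
(viii): Marketing already has 1, so the rest are out.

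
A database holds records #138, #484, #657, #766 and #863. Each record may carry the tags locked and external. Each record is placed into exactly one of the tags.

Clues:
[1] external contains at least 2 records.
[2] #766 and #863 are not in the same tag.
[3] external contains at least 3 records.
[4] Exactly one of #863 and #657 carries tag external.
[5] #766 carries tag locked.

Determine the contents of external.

From (5): #766 ∈ locked.
(2): #863 ∉ locked.
Only one tag left: #863 ∈ external.
(4) (exactly one): #657 ∉ external.
Only one tag left: #657 ∈ locked.
(3): only 3 candidates remain for external, so all are in.

external = {#138, #484, #863}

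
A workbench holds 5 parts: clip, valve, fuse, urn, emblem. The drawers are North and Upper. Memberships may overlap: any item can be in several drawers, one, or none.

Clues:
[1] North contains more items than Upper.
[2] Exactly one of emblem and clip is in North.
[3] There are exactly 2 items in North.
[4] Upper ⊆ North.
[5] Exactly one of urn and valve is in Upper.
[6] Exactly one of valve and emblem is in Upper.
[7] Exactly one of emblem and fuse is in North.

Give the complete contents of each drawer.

North = {emblem, valve}; Upper = {valve}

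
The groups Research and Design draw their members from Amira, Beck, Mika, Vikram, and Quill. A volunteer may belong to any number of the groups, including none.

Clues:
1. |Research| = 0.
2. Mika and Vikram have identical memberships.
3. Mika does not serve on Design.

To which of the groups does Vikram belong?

From (3): Mika ∉ Design.
(1): Research already has 0, so the rest are out.
(2): Vikram matches Mika: Vikram ∉ Design.

Vikram: none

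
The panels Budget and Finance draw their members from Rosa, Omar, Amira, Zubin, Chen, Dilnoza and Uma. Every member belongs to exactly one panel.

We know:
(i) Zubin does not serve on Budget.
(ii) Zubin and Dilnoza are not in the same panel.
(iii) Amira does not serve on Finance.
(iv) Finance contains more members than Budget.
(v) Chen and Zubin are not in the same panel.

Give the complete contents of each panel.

Budget = {Amira, Chen, Dilnoza}; Finance = {Omar, Rosa, Uma, Zubin}

From (i): Zubin ∉ Budget.
From (iii): Amira ∉ Finance.
Only one panel left: Amira ∈ Budget.
Only one panel left: Zubin ∈ Finance.
(ii): Dilnoza ∉ Finance.
(v): Chen ∉ Finance.
Only one panel left: Chen ∈ Budget.
Only one panel left: Dilnoza ∈ Budget.
Suppose Rosa ∈ Budget: no assignment then satisfies all the clues, so Rosa ∉ Budget.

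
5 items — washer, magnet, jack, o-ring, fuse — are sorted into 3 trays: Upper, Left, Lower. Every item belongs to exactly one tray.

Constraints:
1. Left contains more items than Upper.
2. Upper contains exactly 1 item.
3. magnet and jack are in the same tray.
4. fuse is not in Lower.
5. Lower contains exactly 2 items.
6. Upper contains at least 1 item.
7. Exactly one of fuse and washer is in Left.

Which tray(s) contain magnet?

From (4): fuse ∉ Lower.
Suppose magnet ∈ Upper: no assignment then satisfies all the clues, so magnet ∉ Upper.

magnet: Lower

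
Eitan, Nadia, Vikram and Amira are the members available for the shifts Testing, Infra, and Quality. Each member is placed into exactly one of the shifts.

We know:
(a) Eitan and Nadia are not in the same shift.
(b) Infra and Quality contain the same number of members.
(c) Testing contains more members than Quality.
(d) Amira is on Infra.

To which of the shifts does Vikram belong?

From (d): Amira ∈ Infra.
Suppose Vikram ∉ Testing: no assignment then satisfies all the clues, so Vikram ∈ Testing.

Vikram: Testing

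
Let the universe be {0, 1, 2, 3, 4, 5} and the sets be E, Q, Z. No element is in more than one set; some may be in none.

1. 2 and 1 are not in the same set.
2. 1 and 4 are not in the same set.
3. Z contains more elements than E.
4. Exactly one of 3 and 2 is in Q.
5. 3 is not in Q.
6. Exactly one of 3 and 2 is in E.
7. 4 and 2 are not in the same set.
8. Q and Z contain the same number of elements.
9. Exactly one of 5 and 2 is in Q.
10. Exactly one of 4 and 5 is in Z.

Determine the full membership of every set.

From (5): 3 ∉ Q.
(4) (exactly one): 2 ∈ Q.
(6) (exactly one): 3 ∈ E.
(7): 4 ∉ Q.
(9) (exactly one): 5 ∉ Q.
(1): 1 ∉ Q.
Suppose 0 ∈ E: no assignment then satisfies all the clues, so 0 ∉ E.

E = {3}; Q = {0, 2}; Z = {1, 5}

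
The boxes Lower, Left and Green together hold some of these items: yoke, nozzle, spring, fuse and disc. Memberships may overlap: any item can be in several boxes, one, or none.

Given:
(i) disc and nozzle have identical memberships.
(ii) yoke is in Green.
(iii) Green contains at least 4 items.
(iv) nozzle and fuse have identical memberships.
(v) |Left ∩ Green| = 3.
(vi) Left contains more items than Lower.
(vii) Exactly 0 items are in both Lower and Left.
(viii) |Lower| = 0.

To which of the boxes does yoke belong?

yoke: Green

From (ii): yoke ∈ Green.
(viii): Lower already has 0, so the rest are out.
Suppose yoke ∈ Left: no assignment then satisfies all the clues, so yoke ∉ Left.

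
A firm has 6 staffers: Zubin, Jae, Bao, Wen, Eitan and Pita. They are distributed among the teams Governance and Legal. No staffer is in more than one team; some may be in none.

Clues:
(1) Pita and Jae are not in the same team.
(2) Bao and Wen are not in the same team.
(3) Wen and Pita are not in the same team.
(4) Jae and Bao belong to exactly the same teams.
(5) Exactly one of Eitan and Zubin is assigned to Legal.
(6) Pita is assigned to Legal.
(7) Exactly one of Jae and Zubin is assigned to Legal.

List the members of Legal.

Legal = {Pita, Zubin}

From (6): Pita ∈ Legal.
(1): Jae ∉ Legal.
(3): Wen ∉ Legal.
(4): Bao matches Jae: Bao ∉ Legal.
(7) (exactly one): Zubin ∈ Legal.
(5) (exactly one): Eitan ∉ Legal.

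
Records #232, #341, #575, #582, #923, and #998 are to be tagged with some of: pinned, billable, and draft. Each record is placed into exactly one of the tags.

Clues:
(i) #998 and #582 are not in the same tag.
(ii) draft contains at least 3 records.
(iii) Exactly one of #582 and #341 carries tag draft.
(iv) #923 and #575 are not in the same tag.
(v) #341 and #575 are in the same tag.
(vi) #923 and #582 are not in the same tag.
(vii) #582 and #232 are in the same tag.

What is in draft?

draft = {#341, #575, #998}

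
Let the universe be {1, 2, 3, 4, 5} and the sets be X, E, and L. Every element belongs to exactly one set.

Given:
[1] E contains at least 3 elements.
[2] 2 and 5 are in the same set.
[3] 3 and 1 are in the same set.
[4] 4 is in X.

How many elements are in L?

0

From (4): 4 ∈ X.
Suppose 1 ∈ X: no assignment then satisfies all the clues, so 1 ∉ X.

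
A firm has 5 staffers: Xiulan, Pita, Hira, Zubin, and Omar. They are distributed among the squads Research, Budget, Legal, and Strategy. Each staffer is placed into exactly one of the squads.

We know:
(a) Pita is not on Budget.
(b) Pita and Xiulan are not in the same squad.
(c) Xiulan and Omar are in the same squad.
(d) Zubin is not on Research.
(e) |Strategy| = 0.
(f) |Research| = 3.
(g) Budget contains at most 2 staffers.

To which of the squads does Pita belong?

Pita: Legal

From (a): Pita ∉ Budget.
From (d): Zubin ∉ Research.
(e): Strategy already has 0, so the rest are out.
Suppose Pita ∈ Research: no assignment then satisfies all the clues, so Pita ∉ Research.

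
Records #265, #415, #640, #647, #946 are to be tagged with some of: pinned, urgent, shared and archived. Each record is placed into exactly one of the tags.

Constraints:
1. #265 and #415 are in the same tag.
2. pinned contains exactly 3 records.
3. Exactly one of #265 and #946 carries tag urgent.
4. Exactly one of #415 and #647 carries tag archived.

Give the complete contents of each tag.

pinned = {#265, #415, #640}; urgent = {#946}; shared = {}; archived = {#647}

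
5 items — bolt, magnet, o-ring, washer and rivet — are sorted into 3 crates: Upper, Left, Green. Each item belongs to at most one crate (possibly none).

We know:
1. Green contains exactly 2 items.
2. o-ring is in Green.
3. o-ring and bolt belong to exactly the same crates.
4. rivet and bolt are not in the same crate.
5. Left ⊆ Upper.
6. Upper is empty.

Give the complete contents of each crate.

From (2): o-ring ∈ Green.
(3): bolt matches o-ring: bolt ∉ Upper.
(3): bolt matches o-ring: bolt ∉ Left.
(3): bolt matches o-ring: bolt ∈ Green.
(4): rivet ∉ Green.
(6): Upper already has 0, so the rest are out.
(1): Green already has 2, so the rest are out.
(5) contrapositive: magnet ∉ Left.
(5) contrapositive: washer ∉ Left.
(5) contrapositive: rivet ∉ Left.

Upper = {}; Left = {}; Green = {bolt, o-ring}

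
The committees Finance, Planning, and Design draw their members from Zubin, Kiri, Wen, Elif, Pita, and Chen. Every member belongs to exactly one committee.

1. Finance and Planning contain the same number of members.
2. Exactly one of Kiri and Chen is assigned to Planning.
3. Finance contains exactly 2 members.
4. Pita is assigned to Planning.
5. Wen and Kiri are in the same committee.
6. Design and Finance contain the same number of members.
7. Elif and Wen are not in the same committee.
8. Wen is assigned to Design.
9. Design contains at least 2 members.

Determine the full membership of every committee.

From (4): Pita ∈ Planning.
From (8): Wen ∈ Design.
(5): Kiri matches Wen: Kiri ∉ Finance.
(5): Kiri matches Wen: Kiri ∉ Planning.
(5): Kiri matches Wen: Kiri ∈ Design.
(7): Elif ∉ Design.
(2) (exactly one): Chen ∈ Planning.
(3): only 2 candidates remain for Finance, so all are in.

Finance = {Elif, Zubin}; Planning = {Chen, Pita}; Design = {Kiri, Wen}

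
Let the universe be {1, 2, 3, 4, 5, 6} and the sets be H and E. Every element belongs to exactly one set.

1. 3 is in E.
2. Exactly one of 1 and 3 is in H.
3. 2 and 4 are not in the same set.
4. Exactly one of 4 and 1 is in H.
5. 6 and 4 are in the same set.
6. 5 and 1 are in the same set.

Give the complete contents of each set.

H = {1, 2, 5}; E = {3, 4, 6}

From (1): 3 ∈ E.
(2) (exactly one): 1 ∈ H.
(4) (exactly one): 4 ∉ H.
(5): 6 matches 4: 6 ∉ H.
(6): 5 matches 1: 5 ∈ H.
Only one set left: 4 ∈ E.
Only one set left: 6 ∈ E.
(3): 2 ∉ E.
Only one set left: 2 ∈ H.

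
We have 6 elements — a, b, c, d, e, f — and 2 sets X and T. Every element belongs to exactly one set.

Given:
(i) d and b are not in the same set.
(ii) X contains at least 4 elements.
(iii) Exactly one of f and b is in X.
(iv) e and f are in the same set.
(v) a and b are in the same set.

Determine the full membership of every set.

X = {c, d, e, f}; T = {a, b}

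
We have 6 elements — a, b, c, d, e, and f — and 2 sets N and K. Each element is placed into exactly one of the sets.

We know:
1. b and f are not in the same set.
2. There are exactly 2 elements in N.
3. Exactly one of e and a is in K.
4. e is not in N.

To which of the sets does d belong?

d: K

From (4): e ∉ N.
Only one set left: e ∈ K.
(3) (exactly one): a ∉ K.
Only one set left: a ∈ N.
Suppose d ∈ N: no assignment then satisfies all the clues, so d ∉ N.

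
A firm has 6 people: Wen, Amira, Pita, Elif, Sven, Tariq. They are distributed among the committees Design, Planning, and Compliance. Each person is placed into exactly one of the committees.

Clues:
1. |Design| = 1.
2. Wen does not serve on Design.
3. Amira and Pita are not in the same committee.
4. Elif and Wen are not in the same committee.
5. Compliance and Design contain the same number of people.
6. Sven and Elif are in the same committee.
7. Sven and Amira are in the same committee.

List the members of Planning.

Planning = {Amira, Elif, Sven, Tariq}

From (2): Wen ∉ Design.
Suppose Wen ∈ Planning: no assignment then satisfies all the clues, so Wen ∉ Planning.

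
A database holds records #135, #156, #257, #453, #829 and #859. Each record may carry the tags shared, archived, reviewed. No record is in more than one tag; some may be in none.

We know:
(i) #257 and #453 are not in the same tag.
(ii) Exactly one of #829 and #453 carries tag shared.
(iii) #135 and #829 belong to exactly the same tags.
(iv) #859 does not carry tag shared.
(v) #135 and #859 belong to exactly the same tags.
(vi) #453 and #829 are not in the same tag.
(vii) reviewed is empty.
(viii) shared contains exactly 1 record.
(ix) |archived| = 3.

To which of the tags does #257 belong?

From (iv): #859 ∉ shared.
(v): #135 matches #859: #135 ∉ shared.
(vii): reviewed already has 0, so the rest are out.
(iii): #829 matches #135: #829 ∉ shared.
(ii) (exactly one): #453 ∈ shared.
(viii): shared already has 1, so the rest are out.
Suppose #257 ∈ archived: no assignment then satisfies all the clues, so #257 ∉ archived.

#257: none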